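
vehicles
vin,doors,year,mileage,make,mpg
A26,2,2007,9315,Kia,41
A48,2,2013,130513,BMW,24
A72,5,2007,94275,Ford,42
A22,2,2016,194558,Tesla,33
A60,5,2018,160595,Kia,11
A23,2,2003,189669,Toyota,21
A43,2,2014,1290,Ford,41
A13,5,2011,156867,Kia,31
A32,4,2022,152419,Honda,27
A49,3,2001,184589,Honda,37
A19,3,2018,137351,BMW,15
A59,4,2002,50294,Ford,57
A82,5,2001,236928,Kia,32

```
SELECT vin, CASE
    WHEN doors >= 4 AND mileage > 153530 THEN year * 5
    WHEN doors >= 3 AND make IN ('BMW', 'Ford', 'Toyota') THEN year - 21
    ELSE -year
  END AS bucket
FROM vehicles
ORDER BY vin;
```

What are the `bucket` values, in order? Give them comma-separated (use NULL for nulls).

10055, 1997, -2016, -2003, -2007, -2022, -2014, -2013, -2001, 1981, 10090, 1986, 10005

vin=A13: doors >= 4 AND mileage > 153530 → 10055
vin=A19: doors >= 3 AND make IN ('BMW', 'Ford', 'Toyota') → 1997
vin=A22: ELSE → -2016
vin=A23: ELSE → -2003
vin=A26: ELSE → -2007
vin=A32: ELSE → -2022
vin=A43: ELSE → -2014
vin=A48: ELSE → -2013
vin=A49: ELSE → -2001
vin=A59: doors >= 3 AND make IN ('BMW', 'Ford', 'Toyota') → 1981
vin=A60: doors >= 4 AND mileage > 153530 → 10090
vin=A72: doors >= 3 AND make IN ('BMW', 'Ford', 'Toyota') → 1986
vin=A82: doors >= 4 AND mileage > 153530 → 10005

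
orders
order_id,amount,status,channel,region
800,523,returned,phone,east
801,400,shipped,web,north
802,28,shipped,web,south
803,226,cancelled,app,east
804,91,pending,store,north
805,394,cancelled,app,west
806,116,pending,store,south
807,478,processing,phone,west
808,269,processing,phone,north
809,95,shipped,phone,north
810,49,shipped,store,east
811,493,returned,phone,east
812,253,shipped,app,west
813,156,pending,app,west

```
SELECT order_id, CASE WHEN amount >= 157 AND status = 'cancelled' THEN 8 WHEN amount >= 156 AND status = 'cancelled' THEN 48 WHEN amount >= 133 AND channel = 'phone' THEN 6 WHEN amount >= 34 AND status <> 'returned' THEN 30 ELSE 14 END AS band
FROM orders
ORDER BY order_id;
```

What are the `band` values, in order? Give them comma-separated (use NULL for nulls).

6, 30, 14, 8, 30, 8, 30, 6, 6, 30, 30, 6, 30, 30

order_id=800: amount >= 133 AND channel = 'phone' → 6
order_id=801: amount >= 34 AND status <> 'returned' → 30
order_id=802: ELSE → 14
order_id=803: amount >= 157 AND status = 'cancelled' → 8
order_id=804: amount >= 34 AND status <> 'returned' → 30
order_id=805: amount >= 157 AND status = 'cancelled' → 8
order_id=806: amount >= 34 AND status <> 'returned' → 30
order_id=807: amount >= 133 AND channel = 'phone' → 6
order_id=808: amount >= 133 AND channel = 'phone' → 6
order_id=809: amount >= 34 AND status <> 'returned' → 30
order_id=810: amount >= 34 AND status <> 'returned' → 30
order_id=811: amount >= 133 AND channel = 'phone' → 6
order_id=812: amount >= 34 AND status <> 'returned' → 30
order_id=813: amount >= 34 AND status <> 'returned' → 30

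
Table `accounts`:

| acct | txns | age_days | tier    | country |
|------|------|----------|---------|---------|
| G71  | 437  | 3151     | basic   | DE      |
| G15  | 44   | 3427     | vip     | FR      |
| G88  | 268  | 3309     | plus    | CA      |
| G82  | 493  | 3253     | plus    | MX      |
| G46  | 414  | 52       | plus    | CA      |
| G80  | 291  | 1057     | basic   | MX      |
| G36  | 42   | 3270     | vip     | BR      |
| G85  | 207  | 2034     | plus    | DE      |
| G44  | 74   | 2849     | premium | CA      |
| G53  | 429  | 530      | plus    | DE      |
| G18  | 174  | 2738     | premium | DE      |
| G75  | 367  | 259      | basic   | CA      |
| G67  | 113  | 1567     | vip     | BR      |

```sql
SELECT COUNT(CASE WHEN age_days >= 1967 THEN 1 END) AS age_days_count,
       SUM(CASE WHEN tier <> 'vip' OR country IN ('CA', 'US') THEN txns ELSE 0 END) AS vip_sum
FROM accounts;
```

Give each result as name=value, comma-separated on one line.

[age_days_count: age_days >= 1967]
acct=G71: ✓ → 1
acct=G15: ✓ → 1
acct=G88: ✓ → 1
acct=G82: ✓ → 1
acct=G46: ✗
acct=G80: ✗
acct=G36: ✓ → 1
acct=G85: ✓ → 1
acct=G44: ✓ → 1
acct=G53: ✗
acct=G18: ✓ → 1
acct=G75: ✗
acct=G67: ✗
age_days_count = COUNT(1, 1, 1, 1, 1, 1, 1, 1) = 8
—
[vip_sum: tier <> 'vip' OR country IN ('CA', 'US')]
acct=G71: ✓ → 437
acct=G15: ✗
acct=G88: ✓ → 268
acct=G82: ✓ → 493
acct=G46: ✓ → 414
acct=G80: ✓ → 291
acct=G36: ✗
acct=G85: ✓ → 207
acct=G44: ✓ → 74
acct=G53: ✓ → 429
acct=G18: ✓ → 174
acct=G75: ✓ → 367
acct=G67: ✗
vip_sum = 437 + 268 + 493 + 414 + 291 + 207 + 74 + 429 + 174 + 367 = 3154

age_days_count=8, vip_sum=3154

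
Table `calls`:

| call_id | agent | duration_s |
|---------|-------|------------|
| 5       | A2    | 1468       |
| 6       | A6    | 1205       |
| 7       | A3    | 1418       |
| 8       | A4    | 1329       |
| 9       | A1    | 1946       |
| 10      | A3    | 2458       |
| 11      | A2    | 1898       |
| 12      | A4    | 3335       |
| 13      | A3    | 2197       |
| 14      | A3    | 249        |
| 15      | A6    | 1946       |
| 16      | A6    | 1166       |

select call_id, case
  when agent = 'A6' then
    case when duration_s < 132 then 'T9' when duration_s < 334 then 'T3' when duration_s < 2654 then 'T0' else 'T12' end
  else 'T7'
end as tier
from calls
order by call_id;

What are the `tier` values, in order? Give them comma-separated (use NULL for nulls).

T7, T0, T7, T7, T7, T7, T7, T7, T7, T7, T0, T0

call_id=5: agent='A2' → outer ELSE → T7
call_id=6: agent='A6' → inner[duration_s < 2654] → T0
call_id=7: agent='A3' → outer ELSE → T7
call_id=8: agent='A4' → outer ELSE → T7
call_id=9: agent='A1' → outer ELSE → T7
call_id=10: agent='A3' → outer ELSE → T7
call_id=11: agent='A2' → outer ELSE → T7
call_id=12: agent='A4' → outer ELSE → T7
call_id=13: agent='A3' → outer ELSE → T7
call_id=14: agent='A3' → outer ELSE → T7
call_id=15: agent='A6' → inner[duration_s < 2654] → T0
call_id=16: agent='A6' → inner[duration_s < 2654] → T0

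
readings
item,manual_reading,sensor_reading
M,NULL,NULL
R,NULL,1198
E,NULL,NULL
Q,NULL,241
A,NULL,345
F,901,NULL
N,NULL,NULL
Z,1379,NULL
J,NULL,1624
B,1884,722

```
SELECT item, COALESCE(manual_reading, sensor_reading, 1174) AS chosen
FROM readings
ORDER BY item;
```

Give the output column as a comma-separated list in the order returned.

item=A: manual_reading=NULL, sensor_reading=345 → 345
item=B: manual_reading=1884 → 1884
item=E: manual_reading=NULL, sensor_reading=NULL, → literal 1174 → 1174
item=F: manual_reading=901 → 901
item=J: manual_reading=NULL, sensor_reading=1624 → 1624
item=M: manual_reading=NULL, sensor_reading=NULL, → literal 1174 → 1174
item=N: manual_reading=NULL, sensor_reading=NULL, → literal 1174 → 1174
item=Q: manual_reading=NULL, sensor_reading=241 → 241
item=R: manual_reading=NULL, sensor_reading=1198 → 1198
item=Z: manual_reading=1379 → 1379

345, 1884, 1174, 901, 1624, 1174, 1174, 241, 1198, 1379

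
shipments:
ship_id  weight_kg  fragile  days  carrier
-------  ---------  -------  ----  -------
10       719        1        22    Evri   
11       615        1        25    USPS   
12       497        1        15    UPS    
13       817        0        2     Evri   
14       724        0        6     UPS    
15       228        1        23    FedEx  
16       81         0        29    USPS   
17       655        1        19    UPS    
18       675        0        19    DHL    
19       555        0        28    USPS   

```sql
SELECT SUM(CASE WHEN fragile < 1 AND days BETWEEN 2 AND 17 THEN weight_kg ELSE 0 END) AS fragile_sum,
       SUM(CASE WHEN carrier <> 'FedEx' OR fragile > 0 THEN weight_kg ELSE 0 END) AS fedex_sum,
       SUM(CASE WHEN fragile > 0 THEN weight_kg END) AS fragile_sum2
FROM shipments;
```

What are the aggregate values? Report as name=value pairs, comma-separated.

[fragile_sum: fragile < 1 AND days BETWEEN 2 AND 17]
ship_id=10: ✗
ship_id=11: ✗
ship_id=12: ✗
ship_id=13: ✓ → 817
ship_id=14: ✓ → 724
ship_id=15: ✗
ship_id=16: ✗
ship_id=17: ✗
ship_id=18: ✗
ship_id=19: ✗
fragile_sum = 817 + 724 = 1541
—
[fedex_sum: carrier <> 'FedEx' OR fragile > 0]
ship_id=10: ✓ → 719
ship_id=11: ✓ → 615
ship_id=12: ✓ → 497
ship_id=13: ✓ → 817
ship_id=14: ✓ → 724
ship_id=15: ✓ → 228
ship_id=16: ✓ → 81
ship_id=17: ✓ → 655
ship_id=18: ✓ → 675
ship_id=19: ✓ → 555
fedex_sum = 719 + 615 + 497 + 817 + 724 + 228 + 81 + 655 + 675 + 555 = 5566
—
[fragile_sum2: fragile > 0]
ship_id=10: ✓ → 719
ship_id=11: ✓ → 615
ship_id=12: ✓ → 497
ship_id=13: ✗
ship_id=14: ✗
ship_id=15: ✓ → 228
ship_id=16: ✗
ship_id=17: ✓ → 655
ship_id=18: ✗
ship_id=19: ✗
fragile_sum2 = 719 + 615 + 497 + 228 + 655 = 2714

fragile_sum=1541, fedex_sum=5566, fragile_sum2=2714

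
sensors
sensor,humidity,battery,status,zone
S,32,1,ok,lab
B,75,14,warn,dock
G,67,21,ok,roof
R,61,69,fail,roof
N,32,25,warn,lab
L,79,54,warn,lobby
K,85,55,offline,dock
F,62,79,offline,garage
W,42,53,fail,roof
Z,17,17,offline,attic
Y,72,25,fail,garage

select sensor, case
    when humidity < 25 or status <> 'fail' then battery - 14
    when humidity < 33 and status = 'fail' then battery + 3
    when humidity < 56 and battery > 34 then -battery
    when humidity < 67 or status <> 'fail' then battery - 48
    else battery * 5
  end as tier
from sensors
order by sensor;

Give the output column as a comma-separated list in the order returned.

sensor=B: humidity < 25 or status <> 'fail' → 0
sensor=F: humidity < 25 or status <> 'fail' → 65
sensor=G: humidity < 25 or status <> 'fail' → 7
sensor=K: humidity < 25 or status <> 'fail' → 41
sensor=L: humidity < 25 or status <> 'fail' → 40
sensor=N: humidity < 25 or status <> 'fail' → 11
sensor=R: humidity < 67 or status <> 'fail' → 21
sensor=S: humidity < 25 or status <> 'fail' → -13
sensor=W: humidity < 56 and battery > 34 → -53
sensor=Y: ELSE → 125
sensor=Z: humidity < 25 or status <> 'fail' → 3

0, 65, 7, 41, 40, 11, 21, -13, -53, 125, 3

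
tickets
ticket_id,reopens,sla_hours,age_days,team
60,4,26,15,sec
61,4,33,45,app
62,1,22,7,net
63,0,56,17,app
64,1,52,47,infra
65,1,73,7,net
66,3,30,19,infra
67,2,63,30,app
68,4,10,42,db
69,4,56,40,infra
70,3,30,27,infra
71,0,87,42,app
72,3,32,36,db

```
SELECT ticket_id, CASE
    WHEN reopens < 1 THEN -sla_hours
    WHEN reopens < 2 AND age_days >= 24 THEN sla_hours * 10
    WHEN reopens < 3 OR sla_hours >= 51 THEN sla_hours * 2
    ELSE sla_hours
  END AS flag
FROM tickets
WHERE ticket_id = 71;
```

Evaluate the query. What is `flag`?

-87

ticket_id = 71: reopens=0, sla_hours=87, age_days=42, team=app.
reopens < 1 → true → -87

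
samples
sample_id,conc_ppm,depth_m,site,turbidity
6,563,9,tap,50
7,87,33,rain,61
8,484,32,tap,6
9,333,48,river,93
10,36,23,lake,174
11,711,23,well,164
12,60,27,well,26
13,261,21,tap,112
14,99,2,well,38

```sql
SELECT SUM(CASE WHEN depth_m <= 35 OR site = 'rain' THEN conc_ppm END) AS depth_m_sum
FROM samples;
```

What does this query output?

sample_id=6: ✓ → 563
sample_id=7: ✓ → 87
sample_id=8: ✓ → 484
sample_id=9: ✗
sample_id=10: ✓ → 36
sample_id=11: ✓ → 711
sample_id=12: ✓ → 60
sample_id=13: ✓ → 261
sample_id=14: ✓ → 99
depth_m_sum = 563 + 87 + 484 + 36 + 711 + 60 + 261 + 99 = 2301

2301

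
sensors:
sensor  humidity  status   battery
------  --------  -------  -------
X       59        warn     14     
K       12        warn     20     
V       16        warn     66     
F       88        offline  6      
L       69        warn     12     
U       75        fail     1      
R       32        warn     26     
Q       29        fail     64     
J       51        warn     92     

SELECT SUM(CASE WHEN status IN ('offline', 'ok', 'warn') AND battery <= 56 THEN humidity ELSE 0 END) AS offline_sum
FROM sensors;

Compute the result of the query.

sensor=X: ✓ → 59
sensor=K: ✓ → 12
sensor=V: ✗
sensor=F: ✓ → 88
sensor=L: ✓ → 69
sensor=U: ✗
sensor=R: ✓ → 32
sensor=Q: ✗
sensor=J: ✗
offline_sum = 59 + 12 + 88 + 69 + 32 = 260

260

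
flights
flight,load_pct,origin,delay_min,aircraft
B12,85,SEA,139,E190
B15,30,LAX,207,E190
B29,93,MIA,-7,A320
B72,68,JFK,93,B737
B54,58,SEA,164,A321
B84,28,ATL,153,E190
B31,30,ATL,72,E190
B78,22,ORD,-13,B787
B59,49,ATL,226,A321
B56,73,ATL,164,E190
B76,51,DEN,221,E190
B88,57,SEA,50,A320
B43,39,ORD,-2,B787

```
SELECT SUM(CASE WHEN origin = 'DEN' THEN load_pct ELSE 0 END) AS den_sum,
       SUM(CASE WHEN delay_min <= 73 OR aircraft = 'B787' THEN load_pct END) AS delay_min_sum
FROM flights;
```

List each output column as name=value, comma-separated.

[den_sum: origin = 'DEN']
flight=B12: ✗
flight=B15: ✗
flight=B29: ✗
flight=B72: ✗
flight=B54: ✗
flight=B84: ✗
flight=B31: ✗
flight=B78: ✗
flight=B59: ✗
flight=B56: ✗
flight=B76: ✓ → 51
flight=B88: ✗
flight=B43: ✗
den_sum = 51
—
[delay_min_sum: delay_min <= 73 OR aircraft = 'B787']
flight=B12: ✗
flight=B15: ✗
flight=B29: ✓ → 93
flight=B72: ✗
flight=B54: ✗
flight=B84: ✗
flight=B31: ✓ → 30
flight=B78: ✓ → 22
flight=B59: ✗
flight=B56: ✗
flight=B76: ✗
flight=B88: ✓ → 57
flight=B43: ✓ → 39
delay_min_sum = 93 + 30 + 22 + 57 + 39 = 241

den_sum=51, delay_min_sum=241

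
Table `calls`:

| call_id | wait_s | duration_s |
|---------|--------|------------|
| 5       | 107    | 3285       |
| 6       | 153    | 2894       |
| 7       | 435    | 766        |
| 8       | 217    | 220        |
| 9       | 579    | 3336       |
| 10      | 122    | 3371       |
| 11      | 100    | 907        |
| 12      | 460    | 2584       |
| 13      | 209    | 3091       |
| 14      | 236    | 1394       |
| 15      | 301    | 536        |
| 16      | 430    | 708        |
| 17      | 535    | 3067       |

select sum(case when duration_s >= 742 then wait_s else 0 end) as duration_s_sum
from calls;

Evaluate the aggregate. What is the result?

call_id=5: ✓ → 107
call_id=6: ✓ → 153
call_id=7: ✓ → 435
call_id=8: ✗
call_id=9: ✓ → 579
call_id=10: ✓ → 122
call_id=11: ✓ → 100
call_id=12: ✓ → 460
call_id=13: ✓ → 209
call_id=14: ✓ → 236
call_id=15: ✗
call_id=16: ✗
call_id=17: ✓ → 535
duration_s_sum = 107 + 153 + 435 + 579 + 122 + 100 + 460 + 209 + 236 + 535 = 2936

2936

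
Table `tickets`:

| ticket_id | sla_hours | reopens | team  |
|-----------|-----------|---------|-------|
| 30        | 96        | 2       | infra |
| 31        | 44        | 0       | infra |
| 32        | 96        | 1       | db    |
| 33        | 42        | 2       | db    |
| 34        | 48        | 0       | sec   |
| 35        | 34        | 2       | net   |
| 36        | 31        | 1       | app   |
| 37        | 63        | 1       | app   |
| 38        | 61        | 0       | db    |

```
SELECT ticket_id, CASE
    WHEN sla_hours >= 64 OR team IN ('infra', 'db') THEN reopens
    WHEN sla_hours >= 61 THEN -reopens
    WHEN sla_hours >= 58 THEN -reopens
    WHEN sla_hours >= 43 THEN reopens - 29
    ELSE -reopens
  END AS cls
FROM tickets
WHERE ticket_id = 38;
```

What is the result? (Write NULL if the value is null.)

ticket_id = 38: sla_hours=61, reopens=0, team=db.
sla_hours >= 64 OR team IN ('infra', 'db') → true → 0

0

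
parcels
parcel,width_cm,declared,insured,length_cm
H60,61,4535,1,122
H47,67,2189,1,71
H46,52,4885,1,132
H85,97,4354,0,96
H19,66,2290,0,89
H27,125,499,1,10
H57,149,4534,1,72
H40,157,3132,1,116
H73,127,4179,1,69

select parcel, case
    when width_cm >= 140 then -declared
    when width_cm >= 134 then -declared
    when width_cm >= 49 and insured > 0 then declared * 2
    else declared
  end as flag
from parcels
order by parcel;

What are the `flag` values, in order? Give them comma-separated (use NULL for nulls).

parcel=H19: ELSE → 2290
parcel=H27: width_cm >= 49 and insured > 0 → 998
parcel=H40: width_cm >= 140 → -3132
parcel=H46: width_cm >= 49 and insured > 0 → 9770
parcel=H47: width_cm >= 49 and insured > 0 → 4378
parcel=H57: width_cm >= 140 → -4534
parcel=H60: width_cm >= 49 and insured > 0 → 9070
parcel=H73: width_cm >= 49 and insured > 0 → 8358
parcel=H85: ELSE → 4354

2290, 998, -3132, 9770, 4378, -4534, 9070, 8358, 4354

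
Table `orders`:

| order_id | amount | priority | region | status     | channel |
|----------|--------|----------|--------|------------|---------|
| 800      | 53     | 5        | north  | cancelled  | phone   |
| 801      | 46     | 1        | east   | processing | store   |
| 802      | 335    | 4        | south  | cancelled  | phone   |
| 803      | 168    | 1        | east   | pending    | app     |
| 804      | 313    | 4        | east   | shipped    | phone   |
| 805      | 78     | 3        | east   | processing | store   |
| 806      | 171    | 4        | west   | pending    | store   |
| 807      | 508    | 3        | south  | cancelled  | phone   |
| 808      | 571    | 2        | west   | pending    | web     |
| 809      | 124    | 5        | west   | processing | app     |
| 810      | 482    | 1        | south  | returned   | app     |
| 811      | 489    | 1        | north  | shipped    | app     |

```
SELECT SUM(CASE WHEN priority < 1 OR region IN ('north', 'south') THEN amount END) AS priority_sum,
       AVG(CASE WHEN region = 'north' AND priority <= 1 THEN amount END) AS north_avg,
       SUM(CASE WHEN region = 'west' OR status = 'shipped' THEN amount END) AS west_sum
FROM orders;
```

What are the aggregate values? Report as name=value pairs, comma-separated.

[priority_sum: priority < 1 OR region IN ('north', 'south')]
order_id=800: ✓ → 53
order_id=801: ✗
order_id=802: ✓ → 335
order_id=803: ✗
order_id=804: ✗
order_id=805: ✗
order_id=806: ✗
order_id=807: ✓ → 508
order_id=808: ✗
order_id=809: ✗
order_id=810: ✓ → 482
order_id=811: ✓ → 489
priority_sum = 53 + 335 + 508 + 482 + 489 = 1867
—
[north_avg: region = 'north' AND priority <= 1]
order_id=800: ✗
order_id=801: ✗
order_id=802: ✗
order_id=803: ✗
order_id=804: ✗
order_id=805: ✗
order_id=806: ✗
order_id=807: ✗
order_id=808: ✗
order_id=809: ✗
order_id=810: ✗
order_id=811: ✓ → 489
north_avg = 489
—
[west_sum: region = 'west' OR status = 'shipped']
order_id=800: ✗
order_id=801: ✗
order_id=802: ✗
order_id=803: ✗
order_id=804: ✓ → 313
order_id=805: ✗
order_id=806: ✓ → 171
order_id=807: ✗
order_id=808: ✓ → 571
order_id=809: ✓ → 124
order_id=810: ✗
order_id=811: ✓ → 489
west_sum = 313 + 171 + 571 + 124 + 489 = 1668

priority_sum=1867, north_avg=489, west_sum=1668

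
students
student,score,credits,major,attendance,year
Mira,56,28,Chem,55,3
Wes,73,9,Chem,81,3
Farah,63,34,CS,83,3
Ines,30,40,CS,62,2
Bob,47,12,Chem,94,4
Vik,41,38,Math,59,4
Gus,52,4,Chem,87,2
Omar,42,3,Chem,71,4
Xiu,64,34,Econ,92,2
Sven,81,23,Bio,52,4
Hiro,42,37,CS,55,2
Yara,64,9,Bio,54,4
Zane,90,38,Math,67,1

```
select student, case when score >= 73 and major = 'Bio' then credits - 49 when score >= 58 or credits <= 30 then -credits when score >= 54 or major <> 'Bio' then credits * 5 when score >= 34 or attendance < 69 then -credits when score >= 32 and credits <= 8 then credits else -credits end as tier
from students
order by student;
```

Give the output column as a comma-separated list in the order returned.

-12, -34, -4, 185, 200, -28, -3, -26, 190, -9, -34, -9, -38

student=Bob: score >= 58 or credits <= 30 → -12
student=Farah: score >= 58 or credits <= 30 → -34
student=Gus: score >= 58 or credits <= 30 → -4
student=Hiro: score >= 54 or major <> 'Bio' → 185
student=Ines: score >= 54 or major <> 'Bio' → 200
student=Mira: score >= 58 or credits <= 30 → -28
student=Omar: score >= 58 or credits <= 30 → -3
student=Sven: score >= 73 and major = 'Bio' → -26
student=Vik: score >= 54 or major <> 'Bio' → 190
student=Wes: score >= 58 or credits <= 30 → -9
student=Xiu: score >= 58 or credits <= 30 → -34
student=Yara: score >= 58 or credits <= 30 → -9
student=Zane: score >= 58 or credits <= 30 → -38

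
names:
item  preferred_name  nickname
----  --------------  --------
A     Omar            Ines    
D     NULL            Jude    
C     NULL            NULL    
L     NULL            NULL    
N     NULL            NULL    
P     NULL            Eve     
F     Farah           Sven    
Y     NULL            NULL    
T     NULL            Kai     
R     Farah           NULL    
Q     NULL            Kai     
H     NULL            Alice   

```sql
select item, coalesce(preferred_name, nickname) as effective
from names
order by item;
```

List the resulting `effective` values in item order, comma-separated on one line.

Omar, NULL, Jude, Farah, Alice, NULL, NULL, Eve, Kai, Farah, Kai, NULL

item=A: preferred_name=Omar → Omar
item=C: preferred_name=NULL, nickname=NULL (all NULL) → NULL
item=D: preferred_name=NULL, nickname=Jude → Jude
item=F: preferred_name=Farah → Farah
item=H: preferred_name=NULL, nickname=Alice → Alice
item=L: preferred_name=NULL, nickname=NULL (all NULL) → NULL
item=N: preferred_name=NULL, nickname=NULL (all NULL) → NULL
item=P: preferred_name=NULL, nickname=Eve → Eve
item=Q: preferred_name=NULL, nickname=Kai → Kai
item=R: preferred_name=Farah → Farah
item=T: preferred_name=NULL, nickname=Kai → Kai
item=Y: preferred_name=NULL, nickname=NULL (all NULL) → NULL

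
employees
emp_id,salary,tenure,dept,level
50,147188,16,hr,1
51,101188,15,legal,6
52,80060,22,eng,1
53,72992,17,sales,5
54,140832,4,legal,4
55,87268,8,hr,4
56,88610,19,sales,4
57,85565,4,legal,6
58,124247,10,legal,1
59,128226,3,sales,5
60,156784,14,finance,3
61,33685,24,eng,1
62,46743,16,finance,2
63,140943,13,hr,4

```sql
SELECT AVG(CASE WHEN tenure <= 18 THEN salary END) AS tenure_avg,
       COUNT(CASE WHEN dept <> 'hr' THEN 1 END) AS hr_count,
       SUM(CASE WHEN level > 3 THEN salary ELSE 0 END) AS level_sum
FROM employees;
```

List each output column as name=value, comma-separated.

[tenure_avg: tenure <= 18]
emp_id=50: ✓ → 147188
emp_id=51: ✓ → 101188
emp_id=52: ✗
emp_id=53: ✓ → 72992
emp_id=54: ✓ → 140832
emp_id=55: ✓ → 87268
emp_id=56: ✗
emp_id=57: ✓ → 85565
emp_id=58: ✓ → 124247
emp_id=59: ✓ → 128226
emp_id=60: ✓ → 156784
emp_id=61: ✗
emp_id=62: ✓ → 46743
emp_id=63: ✓ → 140943
tenure_avg = (147188 + 101188 + 72992 + 140832 + 87268 + 85565 + 124247 + 128226 + 156784 + 46743 + 140943) / 11 = 111997.8181818182
—
[hr_count: dept <> 'hr']
emp_id=50: ✗
emp_id=51: ✓ → 1
emp_id=52: ✓ → 1
emp_id=53: ✓ → 1
emp_id=54: ✓ → 1
emp_id=55: ✗
emp_id=56: ✓ → 1
emp_id=57: ✓ → 1
emp_id=58: ✓ → 1
emp_id=59: ✓ → 1
emp_id=60: ✓ → 1
emp_id=61: ✓ → 1
emp_id=62: ✓ → 1
emp_id=63: ✗
hr_count = COUNT(1, 1, 1, 1, 1, 1, 1, 1, 1, 1, 1) = 11
—
[level_sum: level > 3]
emp_id=50: ✗
emp_id=51: ✓ → 101188
emp_id=52: ✗
emp_id=53: ✓ → 72992
emp_id=54: ✓ → 140832
emp_id=55: ✓ → 87268
emp_id=56: ✓ → 88610
emp_id=57: ✓ → 85565
emp_id=58: ✗
emp_id=59: ✓ → 128226
emp_id=60: ✗
emp_id=61: ✗
emp_id=62: ✗
emp_id=63: ✓ → 140943
level_sum = 101188 + 72992 + 140832 + 87268 + 88610 + 85565 + 128226 + 140943 = 845624

tenure_avg=111997.8181818182, hr_count=11, level_sum=845624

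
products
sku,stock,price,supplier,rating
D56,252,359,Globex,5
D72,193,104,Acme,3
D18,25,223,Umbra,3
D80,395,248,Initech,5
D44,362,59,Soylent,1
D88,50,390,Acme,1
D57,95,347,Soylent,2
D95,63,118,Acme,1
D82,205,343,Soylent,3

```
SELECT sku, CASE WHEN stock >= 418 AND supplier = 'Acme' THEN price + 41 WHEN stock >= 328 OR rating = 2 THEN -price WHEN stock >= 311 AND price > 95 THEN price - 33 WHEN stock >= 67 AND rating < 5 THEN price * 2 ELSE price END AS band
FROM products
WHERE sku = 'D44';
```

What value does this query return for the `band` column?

sku = D44: stock=362, price=59, supplier=Soylent, rating=1.
stock >= 418 AND supplier = 'Acme' → false
stock >= 328 OR rating = 2 → true → -59

-59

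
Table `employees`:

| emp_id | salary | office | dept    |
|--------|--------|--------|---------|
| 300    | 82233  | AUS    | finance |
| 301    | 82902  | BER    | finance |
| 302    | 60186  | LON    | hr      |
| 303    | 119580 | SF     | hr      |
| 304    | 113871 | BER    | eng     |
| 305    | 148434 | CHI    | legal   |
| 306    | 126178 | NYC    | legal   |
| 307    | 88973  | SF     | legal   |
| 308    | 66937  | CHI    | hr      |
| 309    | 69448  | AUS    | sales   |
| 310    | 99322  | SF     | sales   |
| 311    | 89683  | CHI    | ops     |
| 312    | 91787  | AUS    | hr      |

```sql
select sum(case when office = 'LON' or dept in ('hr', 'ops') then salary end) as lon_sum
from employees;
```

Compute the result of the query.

emp_id=300: ✗
emp_id=301: ✗
emp_id=302: ✓ → 60186
emp_id=303: ✓ → 119580
emp_id=304: ✗
emp_id=305: ✗
emp_id=306: ✗
emp_id=307: ✗
emp_id=308: ✓ → 66937
emp_id=309: ✗
emp_id=310: ✗
emp_id=311: ✓ → 89683
emp_id=312: ✓ → 91787
lon_sum = 60186 + 119580 + 66937 + 89683 + 91787 = 428173

428173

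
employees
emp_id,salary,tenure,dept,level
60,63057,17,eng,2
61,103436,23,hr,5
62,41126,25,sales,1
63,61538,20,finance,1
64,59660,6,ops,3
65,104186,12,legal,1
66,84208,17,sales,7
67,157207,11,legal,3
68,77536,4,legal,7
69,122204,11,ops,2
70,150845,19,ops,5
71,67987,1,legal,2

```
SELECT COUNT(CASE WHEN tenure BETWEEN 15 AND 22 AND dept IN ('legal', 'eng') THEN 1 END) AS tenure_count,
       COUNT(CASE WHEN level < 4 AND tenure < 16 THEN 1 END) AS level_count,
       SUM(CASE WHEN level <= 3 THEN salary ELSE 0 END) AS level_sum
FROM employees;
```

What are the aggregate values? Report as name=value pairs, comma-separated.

tenure_count=1, level_count=5, level_sum=676965

[tenure_count: tenure BETWEEN 15 AND 22 AND dept IN ('legal', 'eng')]
emp_id=60: ✓ → 1
emp_id=61: ✗
emp_id=62: ✗
emp_id=63: ✗
emp_id=64: ✗
emp_id=65: ✗
emp_id=66: ✗
emp_id=67: ✗
emp_id=68: ✗
emp_id=69: ✗
emp_id=70: ✗
emp_id=71: ✗
tenure_count = COUNT(1) = 1
—
[level_count: level < 4 AND tenure < 16]
emp_id=60: ✗
emp_id=61: ✗
emp_id=62: ✗
emp_id=63: ✗
emp_id=64: ✓ → 1
emp_id=65: ✓ → 1
emp_id=66: ✗
emp_id=67: ✓ → 1
emp_id=68: ✗
emp_id=69: ✓ → 1
emp_id=70: ✗
emp_id=71: ✓ → 1
level_count = COUNT(1, 1, 1, 1, 1) = 5
—
[level_sum: level <= 3]
emp_id=60: ✓ → 63057
emp_id=61: ✗
emp_id=62: ✓ → 41126
emp_id=63: ✓ → 61538
emp_id=64: ✓ → 59660
emp_id=65: ✓ → 104186
emp_id=66: ✗
emp_id=67: ✓ → 157207
emp_id=68: ✗
emp_id=69: ✓ → 122204
emp_id=70: ✗
emp_id=71: ✓ → 67987
level_sum = 63057 + 41126 + 61538 + 59660 + 104186 + 157207 + 122204 + 67987 = 676965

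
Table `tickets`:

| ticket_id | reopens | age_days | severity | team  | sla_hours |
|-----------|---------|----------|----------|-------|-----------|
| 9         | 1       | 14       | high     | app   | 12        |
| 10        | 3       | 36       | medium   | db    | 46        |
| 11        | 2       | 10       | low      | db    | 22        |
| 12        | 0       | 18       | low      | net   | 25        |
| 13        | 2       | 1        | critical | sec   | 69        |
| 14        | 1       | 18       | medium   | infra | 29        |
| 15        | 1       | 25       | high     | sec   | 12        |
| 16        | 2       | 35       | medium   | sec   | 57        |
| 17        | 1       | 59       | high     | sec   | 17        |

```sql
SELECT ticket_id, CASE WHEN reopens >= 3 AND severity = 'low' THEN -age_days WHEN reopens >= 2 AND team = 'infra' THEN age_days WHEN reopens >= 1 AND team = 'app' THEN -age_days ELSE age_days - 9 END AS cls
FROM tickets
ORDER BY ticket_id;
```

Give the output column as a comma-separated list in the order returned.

-14, 27, 1, 9, -8, 9, 16, 26, 50

ticket_id=9: reopens >= 1 AND team = 'app' → -14
ticket_id=10: ELSE → 27
ticket_id=11: ELSE → 1
ticket_id=12: ELSE → 9
ticket_id=13: ELSE → -8
ticket_id=14: ELSE → 9
ticket_id=15: ELSE → 16
ticket_id=16: ELSE → 26
ticket_id=17: ELSE → 50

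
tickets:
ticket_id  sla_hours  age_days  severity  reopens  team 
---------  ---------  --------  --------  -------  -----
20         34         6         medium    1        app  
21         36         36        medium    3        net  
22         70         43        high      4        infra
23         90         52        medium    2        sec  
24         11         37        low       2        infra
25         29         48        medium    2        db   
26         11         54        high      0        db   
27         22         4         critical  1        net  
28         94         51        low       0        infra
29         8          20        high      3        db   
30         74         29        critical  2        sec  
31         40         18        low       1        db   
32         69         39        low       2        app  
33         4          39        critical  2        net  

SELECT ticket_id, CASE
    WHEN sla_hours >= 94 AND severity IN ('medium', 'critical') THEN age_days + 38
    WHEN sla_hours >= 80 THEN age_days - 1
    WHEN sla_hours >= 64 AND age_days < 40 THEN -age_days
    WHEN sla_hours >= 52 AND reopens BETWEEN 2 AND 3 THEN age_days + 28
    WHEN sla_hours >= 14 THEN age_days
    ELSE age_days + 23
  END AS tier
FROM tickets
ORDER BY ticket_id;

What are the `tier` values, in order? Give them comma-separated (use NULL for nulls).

ticket_id=20: sla_hours >= 14 → 6
ticket_id=21: sla_hours >= 14 → 36
ticket_id=22: sla_hours >= 14 → 43
ticket_id=23: sla_hours >= 80 → 51
ticket_id=24: ELSE → 60
ticket_id=25: sla_hours >= 14 → 48
ticket_id=26: ELSE → 77
ticket_id=27: sla_hours >= 14 → 4
ticket_id=28: sla_hours >= 80 → 50
ticket_id=29: ELSE → 43
ticket_id=30: sla_hours >= 64 AND age_days < 40 → -29
ticket_id=31: sla_hours >= 14 → 18
ticket_id=32: sla_hours >= 64 AND age_days < 40 → -39
ticket_id=33: ELSE → 62

6, 36, 43, 51, 60, 48, 77, 4, 50, 43, -29, 18, -39, 62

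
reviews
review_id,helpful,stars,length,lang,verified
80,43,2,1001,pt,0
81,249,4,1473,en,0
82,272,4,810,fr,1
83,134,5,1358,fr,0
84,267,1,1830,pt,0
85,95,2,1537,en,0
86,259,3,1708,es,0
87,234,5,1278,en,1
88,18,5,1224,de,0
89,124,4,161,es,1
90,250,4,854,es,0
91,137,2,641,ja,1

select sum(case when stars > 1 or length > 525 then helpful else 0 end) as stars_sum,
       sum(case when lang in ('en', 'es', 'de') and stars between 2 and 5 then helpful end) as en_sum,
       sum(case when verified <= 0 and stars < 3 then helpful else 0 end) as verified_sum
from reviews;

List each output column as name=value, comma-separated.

[stars_sum: stars > 1 or length > 525]
review_id=80: ✓ → 43
review_id=81: ✓ → 249
review_id=82: ✓ → 272
review_id=83: ✓ → 134
review_id=84: ✓ → 267
review_id=85: ✓ → 95
review_id=86: ✓ → 259
review_id=87: ✓ → 234
review_id=88: ✓ → 18
review_id=89: ✓ → 124
review_id=90: ✓ → 250
review_id=91: ✓ → 137
stars_sum = 43 + 249 + 272 + 134 + 267 + 95 + 259 + 234 + 18 + 124 + 250 + 137 = 2082
—
[en_sum: lang in ('en', 'es', 'de') and stars between 2 and 5]
review_id=80: ✗
review_id=81: ✓ → 249
review_id=82: ✗
review_id=83: ✗
review_id=84: ✗
review_id=85: ✓ → 95
review_id=86: ✓ → 259
review_id=87: ✓ → 234
review_id=88: ✓ → 18
review_id=89: ✓ → 124
review_id=90: ✓ → 250
review_id=91: ✗
en_sum = 249 + 95 + 259 + 234 + 18 + 124 + 250 = 1229
—
[verified_sum: verified <= 0 and stars < 3]
review_id=80: ✓ → 43
review_id=81: ✗
review_id=82: ✗
review_id=83: ✗
review_id=84: ✓ → 267
review_id=85: ✓ → 95
review_id=86: ✗
review_id=87: ✗
review_id=88: ✗
review_id=89: ✗
review_id=90: ✗
review_id=91: ✗
verified_sum = 43 + 267 + 95 = 405

stars_sum=2082, en_sum=1229, verified_sum=405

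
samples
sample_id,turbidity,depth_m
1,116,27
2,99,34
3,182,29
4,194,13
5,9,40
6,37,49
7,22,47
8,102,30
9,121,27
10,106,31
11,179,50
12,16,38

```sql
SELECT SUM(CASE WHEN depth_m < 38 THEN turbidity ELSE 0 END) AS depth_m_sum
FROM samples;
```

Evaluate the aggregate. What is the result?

sample_id=1: ✓ → 116
sample_id=2: ✓ → 99
sample_id=3: ✓ → 182
sample_id=4: ✓ → 194
sample_id=5: ✗
sample_id=6: ✗
sample_id=7: ✗
sample_id=8: ✓ → 102
sample_id=9: ✓ → 121
sample_id=10: ✓ → 106
sample_id=11: ✗
sample_id=12: ✗
depth_m_sum = 116 + 99 + 182 + 194 + 102 + 121 + 106 = 920

920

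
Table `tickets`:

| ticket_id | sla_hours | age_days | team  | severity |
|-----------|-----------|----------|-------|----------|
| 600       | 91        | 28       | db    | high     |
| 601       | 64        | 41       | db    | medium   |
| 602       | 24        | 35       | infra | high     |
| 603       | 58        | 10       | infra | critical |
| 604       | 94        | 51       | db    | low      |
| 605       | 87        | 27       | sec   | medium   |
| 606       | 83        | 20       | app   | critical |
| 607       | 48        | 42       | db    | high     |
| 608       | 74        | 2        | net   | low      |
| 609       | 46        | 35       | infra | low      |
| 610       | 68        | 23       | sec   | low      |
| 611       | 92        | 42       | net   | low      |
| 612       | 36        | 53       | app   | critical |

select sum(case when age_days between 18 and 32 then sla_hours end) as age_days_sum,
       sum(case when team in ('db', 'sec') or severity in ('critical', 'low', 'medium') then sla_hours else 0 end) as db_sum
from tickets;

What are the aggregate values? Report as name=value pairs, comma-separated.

[age_days_sum: age_days between 18 and 32]
ticket_id=600: ✓ → 91
ticket_id=601: ✗
ticket_id=602: ✗
ticket_id=603: ✗
ticket_id=604: ✗
ticket_id=605: ✓ → 87
ticket_id=606: ✓ → 83
ticket_id=607: ✗
ticket_id=608: ✗
ticket_id=609: ✗
ticket_id=610: ✓ → 68
ticket_id=611: ✗
ticket_id=612: ✗
age_days_sum = 91 + 87 + 83 + 68 = 329
—
[db_sum: team in ('db', 'sec') or severity in ('critical', 'low', 'medium')]
ticket_id=600: ✓ → 91
ticket_id=601: ✓ → 64
ticket_id=602: ✗
ticket_id=603: ✓ → 58
ticket_id=604: ✓ → 94
ticket_id=605: ✓ → 87
ticket_id=606: ✓ → 83
ticket_id=607: ✓ → 48
ticket_id=608: ✓ → 74
ticket_id=609: ✓ → 46
ticket_id=610: ✓ → 68
ticket_id=611: ✓ → 92
ticket_id=612: ✓ → 36
db_sum = 91 + 64 + 58 + 94 + 87 + 83 + 48 + 74 + 46 + 68 + 92 + 36 = 841

age_days_sum=329, db_sum=841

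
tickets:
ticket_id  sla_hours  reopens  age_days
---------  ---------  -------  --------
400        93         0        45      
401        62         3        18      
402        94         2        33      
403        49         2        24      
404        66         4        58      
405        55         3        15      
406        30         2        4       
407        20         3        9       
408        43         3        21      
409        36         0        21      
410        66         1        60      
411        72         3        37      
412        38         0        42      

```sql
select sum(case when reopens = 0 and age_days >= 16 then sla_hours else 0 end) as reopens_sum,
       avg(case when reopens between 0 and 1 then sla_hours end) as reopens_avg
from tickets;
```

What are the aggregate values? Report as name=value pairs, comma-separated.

[reopens_sum: reopens = 0 and age_days >= 16]
ticket_id=400: ✓ → 93
ticket_id=401: ✗
ticket_id=402: ✗
ticket_id=403: ✗
ticket_id=404: ✗
ticket_id=405: ✗
ticket_id=406: ✗
ticket_id=407: ✗
ticket_id=408: ✗
ticket_id=409: ✓ → 36
ticket_id=410: ✗
ticket_id=411: ✗
ticket_id=412: ✓ → 38
reopens_sum = 93 + 36 + 38 = 167
—
[reopens_avg: reopens between 0 and 1]
ticket_id=400: ✓ → 93
ticket_id=401: ✗
ticket_id=402: ✗
ticket_id=403: ✗
ticket_id=404: ✗
ticket_id=405: ✗
ticket_id=406: ✗
ticket_id=407: ✗
ticket_id=408: ✗
ticket_id=409: ✓ → 36
ticket_id=410: ✓ → 66
ticket_id=411: ✗
ticket_id=412: ✓ → 38
reopens_avg = (93 + 36 + 66 + 38) / 4 = 58.25

reopens_sum=167, reopens_avg=58.25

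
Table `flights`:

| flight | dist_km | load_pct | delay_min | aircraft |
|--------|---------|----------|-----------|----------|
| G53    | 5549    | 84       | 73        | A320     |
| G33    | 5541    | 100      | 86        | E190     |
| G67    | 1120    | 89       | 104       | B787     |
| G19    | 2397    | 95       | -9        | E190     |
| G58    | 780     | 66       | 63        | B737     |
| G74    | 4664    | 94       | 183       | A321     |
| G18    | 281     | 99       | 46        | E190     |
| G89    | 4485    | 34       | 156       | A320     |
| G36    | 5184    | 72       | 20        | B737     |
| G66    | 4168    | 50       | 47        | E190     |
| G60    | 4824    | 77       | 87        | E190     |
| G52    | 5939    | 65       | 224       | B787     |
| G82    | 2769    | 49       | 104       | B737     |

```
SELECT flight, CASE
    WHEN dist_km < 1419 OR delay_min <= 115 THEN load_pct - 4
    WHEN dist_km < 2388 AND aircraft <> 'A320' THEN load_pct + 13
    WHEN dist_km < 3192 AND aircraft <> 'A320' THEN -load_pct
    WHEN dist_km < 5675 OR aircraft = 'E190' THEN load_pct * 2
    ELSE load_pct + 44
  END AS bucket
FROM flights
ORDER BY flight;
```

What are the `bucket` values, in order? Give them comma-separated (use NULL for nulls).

flight=G18: dist_km < 1419 OR delay_min <= 115 → 95
flight=G19: dist_km < 1419 OR delay_min <= 115 → 91
flight=G33: dist_km < 1419 OR delay_min <= 115 → 96
flight=G36: dist_km < 1419 OR delay_min <= 115 → 68
flight=G52: ELSE → 109
flight=G53: dist_km < 1419 OR delay_min <= 115 → 80
flight=G58: dist_km < 1419 OR delay_min <= 115 → 62
flight=G60: dist_km < 1419 OR delay_min <= 115 → 73
flight=G66: dist_km < 1419 OR delay_min <= 115 → 46
flight=G67: dist_km < 1419 OR delay_min <= 115 → 85
flight=G74: dist_km < 5675 OR aircraft = 'E190' → 188
flight=G82: dist_km < 1419 OR delay_min <= 115 → 45
flight=G89: dist_km < 5675 OR aircraft = 'E190' → 68

95, 91, 96, 68, 109, 80, 62, 73, 46, 85, 188, 45, 68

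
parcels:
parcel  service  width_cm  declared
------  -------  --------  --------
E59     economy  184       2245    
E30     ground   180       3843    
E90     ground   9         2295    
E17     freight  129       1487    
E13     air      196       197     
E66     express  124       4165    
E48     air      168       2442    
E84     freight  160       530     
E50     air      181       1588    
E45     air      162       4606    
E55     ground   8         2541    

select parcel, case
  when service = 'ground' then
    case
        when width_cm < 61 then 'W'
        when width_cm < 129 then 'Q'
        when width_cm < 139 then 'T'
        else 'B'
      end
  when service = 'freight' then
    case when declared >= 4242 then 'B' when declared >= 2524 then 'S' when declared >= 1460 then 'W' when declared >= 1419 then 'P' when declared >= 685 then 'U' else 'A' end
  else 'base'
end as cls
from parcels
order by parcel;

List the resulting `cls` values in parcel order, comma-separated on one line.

base, W, B, base, base, base, W, base, base, A, W

parcel=E13: service='air' → outer ELSE → base
parcel=E17: service='freight' → inner[declared >= 1460] → W
parcel=E30: service='ground' → inner[ELSE] → B
parcel=E45: service='air' → outer ELSE → base
parcel=E48: service='air' → outer ELSE → base
parcel=E50: service='air' → outer ELSE → base
parcel=E55: service='ground' → inner[width_cm < 61] → W
parcel=E59: service='economy' → outer ELSE → base
parcel=E66: service='express' → outer ELSE → base
parcel=E84: service='freight' → inner[ELSE] → A
parcel=E90: service='ground' → inner[width_cm < 61] → W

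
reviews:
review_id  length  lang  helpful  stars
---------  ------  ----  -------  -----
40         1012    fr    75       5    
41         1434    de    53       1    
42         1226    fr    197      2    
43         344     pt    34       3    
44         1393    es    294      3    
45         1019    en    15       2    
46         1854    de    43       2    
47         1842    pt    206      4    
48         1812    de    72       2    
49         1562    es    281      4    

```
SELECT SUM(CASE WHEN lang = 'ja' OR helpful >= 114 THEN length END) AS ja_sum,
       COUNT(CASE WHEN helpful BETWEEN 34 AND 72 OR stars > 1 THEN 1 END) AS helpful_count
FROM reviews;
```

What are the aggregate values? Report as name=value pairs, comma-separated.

ja_sum=6023, helpful_count=10

[ja_sum: lang = 'ja' OR helpful >= 114]
review_id=40: ✗
review_id=41: ✗
review_id=42: ✓ → 1226
review_id=43: ✗
review_id=44: ✓ → 1393
review_id=45: ✗
review_id=46: ✗
review_id=47: ✓ → 1842
review_id=48: ✗
review_id=49: ✓ → 1562
ja_sum = 1226 + 1393 + 1842 + 1562 = 6023
—
[helpful_count: helpful BETWEEN 34 AND 72 OR stars > 1]
review_id=40: ✓ → 1
review_id=41: ✓ → 1
review_id=42: ✓ → 1
review_id=43: ✓ → 1
review_id=44: ✓ → 1
review_id=45: ✓ → 1
review_id=46: ✓ → 1
review_id=47: ✓ → 1
review_id=48: ✓ → 1
review_id=49: ✓ → 1
helpful_count = COUNT(1, 1, 1, 1, 1, 1, 1, 1, 1, 1) = 10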